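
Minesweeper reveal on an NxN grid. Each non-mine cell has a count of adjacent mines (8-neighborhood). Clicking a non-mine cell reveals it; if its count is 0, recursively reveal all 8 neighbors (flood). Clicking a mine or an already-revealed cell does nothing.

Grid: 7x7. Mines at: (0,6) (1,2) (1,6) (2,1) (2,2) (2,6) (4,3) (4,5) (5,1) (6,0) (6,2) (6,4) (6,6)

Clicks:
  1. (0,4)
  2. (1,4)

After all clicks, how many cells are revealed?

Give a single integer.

Click 1 (0,4) count=0: revealed 12 new [(0,3) (0,4) (0,5) (1,3) (1,4) (1,5) (2,3) (2,4) (2,5) (3,3) (3,4) (3,5)] -> total=12
Click 2 (1,4) count=0: revealed 0 new [(none)] -> total=12

Answer: 12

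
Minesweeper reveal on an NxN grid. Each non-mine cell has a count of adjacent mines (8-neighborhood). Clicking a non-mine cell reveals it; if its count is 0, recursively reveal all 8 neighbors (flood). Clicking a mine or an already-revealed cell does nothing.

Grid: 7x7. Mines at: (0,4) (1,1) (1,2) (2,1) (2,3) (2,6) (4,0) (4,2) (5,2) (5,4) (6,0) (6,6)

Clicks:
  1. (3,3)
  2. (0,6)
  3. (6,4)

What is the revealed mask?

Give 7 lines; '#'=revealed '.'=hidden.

Answer: .....##
.....##
.......
...#...
.......
.......
....#..

Derivation:
Click 1 (3,3) count=2: revealed 1 new [(3,3)] -> total=1
Click 2 (0,6) count=0: revealed 4 new [(0,5) (0,6) (1,5) (1,6)] -> total=5
Click 3 (6,4) count=1: revealed 1 new [(6,4)] -> total=6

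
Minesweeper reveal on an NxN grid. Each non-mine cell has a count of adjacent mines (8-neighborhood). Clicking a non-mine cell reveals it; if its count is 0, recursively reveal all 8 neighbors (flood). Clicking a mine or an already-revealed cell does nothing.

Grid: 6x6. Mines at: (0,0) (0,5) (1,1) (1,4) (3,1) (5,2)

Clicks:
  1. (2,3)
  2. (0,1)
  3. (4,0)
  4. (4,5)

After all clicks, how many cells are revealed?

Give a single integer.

Click 1 (2,3) count=1: revealed 1 new [(2,3)] -> total=1
Click 2 (0,1) count=2: revealed 1 new [(0,1)] -> total=2
Click 3 (4,0) count=1: revealed 1 new [(4,0)] -> total=3
Click 4 (4,5) count=0: revealed 14 new [(2,2) (2,4) (2,5) (3,2) (3,3) (3,4) (3,5) (4,2) (4,3) (4,4) (4,5) (5,3) (5,4) (5,5)] -> total=17

Answer: 17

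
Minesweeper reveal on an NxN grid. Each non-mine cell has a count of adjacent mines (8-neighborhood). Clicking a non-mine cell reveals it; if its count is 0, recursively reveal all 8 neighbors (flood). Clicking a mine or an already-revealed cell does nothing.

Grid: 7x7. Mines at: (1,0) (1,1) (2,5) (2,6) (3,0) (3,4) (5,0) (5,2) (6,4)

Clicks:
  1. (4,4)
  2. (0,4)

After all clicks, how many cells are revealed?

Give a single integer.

Answer: 14

Derivation:
Click 1 (4,4) count=1: revealed 1 new [(4,4)] -> total=1
Click 2 (0,4) count=0: revealed 13 new [(0,2) (0,3) (0,4) (0,5) (0,6) (1,2) (1,3) (1,4) (1,5) (1,6) (2,2) (2,3) (2,4)] -> total=14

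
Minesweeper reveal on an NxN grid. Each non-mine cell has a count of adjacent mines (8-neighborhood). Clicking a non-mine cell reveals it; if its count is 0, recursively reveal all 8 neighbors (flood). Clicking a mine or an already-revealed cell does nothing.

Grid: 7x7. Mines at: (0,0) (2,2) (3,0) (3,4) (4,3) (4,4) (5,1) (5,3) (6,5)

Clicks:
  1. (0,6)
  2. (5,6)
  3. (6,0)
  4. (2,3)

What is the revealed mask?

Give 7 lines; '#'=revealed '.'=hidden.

Answer: .######
.######
...####
.....##
.....##
.....##
#......

Derivation:
Click 1 (0,6) count=0: revealed 22 new [(0,1) (0,2) (0,3) (0,4) (0,5) (0,6) (1,1) (1,2) (1,3) (1,4) (1,5) (1,6) (2,3) (2,4) (2,5) (2,6) (3,5) (3,6) (4,5) (4,6) (5,5) (5,6)] -> total=22
Click 2 (5,6) count=1: revealed 0 new [(none)] -> total=22
Click 3 (6,0) count=1: revealed 1 new [(6,0)] -> total=23
Click 4 (2,3) count=2: revealed 0 new [(none)] -> total=23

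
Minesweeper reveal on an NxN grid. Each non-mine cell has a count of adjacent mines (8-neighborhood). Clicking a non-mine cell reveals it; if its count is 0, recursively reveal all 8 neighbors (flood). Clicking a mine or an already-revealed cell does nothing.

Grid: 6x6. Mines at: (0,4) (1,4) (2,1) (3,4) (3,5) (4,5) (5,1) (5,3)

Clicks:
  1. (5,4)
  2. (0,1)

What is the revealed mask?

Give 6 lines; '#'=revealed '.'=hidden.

Click 1 (5,4) count=2: revealed 1 new [(5,4)] -> total=1
Click 2 (0,1) count=0: revealed 8 new [(0,0) (0,1) (0,2) (0,3) (1,0) (1,1) (1,2) (1,3)] -> total=9

Answer: ####..
####..
......
......
......
....#.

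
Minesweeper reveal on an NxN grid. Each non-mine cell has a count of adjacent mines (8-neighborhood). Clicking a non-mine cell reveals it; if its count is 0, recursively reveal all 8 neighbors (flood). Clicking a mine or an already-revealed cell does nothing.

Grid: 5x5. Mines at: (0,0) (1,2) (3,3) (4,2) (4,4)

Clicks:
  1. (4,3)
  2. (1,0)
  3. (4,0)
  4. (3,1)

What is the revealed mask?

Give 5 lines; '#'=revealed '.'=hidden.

Answer: .....
##...
##...
##...
##.#.

Derivation:
Click 1 (4,3) count=3: revealed 1 new [(4,3)] -> total=1
Click 2 (1,0) count=1: revealed 1 new [(1,0)] -> total=2
Click 3 (4,0) count=0: revealed 7 new [(1,1) (2,0) (2,1) (3,0) (3,1) (4,0) (4,1)] -> total=9
Click 4 (3,1) count=1: revealed 0 new [(none)] -> total=9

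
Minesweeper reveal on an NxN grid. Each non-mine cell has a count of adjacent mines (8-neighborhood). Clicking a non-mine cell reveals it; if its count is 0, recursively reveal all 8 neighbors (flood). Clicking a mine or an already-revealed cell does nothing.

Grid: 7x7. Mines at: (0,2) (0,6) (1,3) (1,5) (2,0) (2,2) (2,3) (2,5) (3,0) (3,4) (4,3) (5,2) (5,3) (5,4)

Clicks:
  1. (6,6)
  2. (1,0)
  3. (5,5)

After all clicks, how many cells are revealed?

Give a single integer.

Answer: 9

Derivation:
Click 1 (6,6) count=0: revealed 8 new [(3,5) (3,6) (4,5) (4,6) (5,5) (5,6) (6,5) (6,6)] -> total=8
Click 2 (1,0) count=1: revealed 1 new [(1,0)] -> total=9
Click 3 (5,5) count=1: revealed 0 new [(none)] -> total=9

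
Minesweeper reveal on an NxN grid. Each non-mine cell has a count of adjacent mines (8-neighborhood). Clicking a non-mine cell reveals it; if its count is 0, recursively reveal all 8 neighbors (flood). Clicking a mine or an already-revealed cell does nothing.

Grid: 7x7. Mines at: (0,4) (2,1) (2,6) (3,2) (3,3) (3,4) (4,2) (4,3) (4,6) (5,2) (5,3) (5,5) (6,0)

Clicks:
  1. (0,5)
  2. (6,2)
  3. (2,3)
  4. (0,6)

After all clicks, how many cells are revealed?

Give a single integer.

Click 1 (0,5) count=1: revealed 1 new [(0,5)] -> total=1
Click 2 (6,2) count=2: revealed 1 new [(6,2)] -> total=2
Click 3 (2,3) count=3: revealed 1 new [(2,3)] -> total=3
Click 4 (0,6) count=0: revealed 3 new [(0,6) (1,5) (1,6)] -> total=6

Answer: 6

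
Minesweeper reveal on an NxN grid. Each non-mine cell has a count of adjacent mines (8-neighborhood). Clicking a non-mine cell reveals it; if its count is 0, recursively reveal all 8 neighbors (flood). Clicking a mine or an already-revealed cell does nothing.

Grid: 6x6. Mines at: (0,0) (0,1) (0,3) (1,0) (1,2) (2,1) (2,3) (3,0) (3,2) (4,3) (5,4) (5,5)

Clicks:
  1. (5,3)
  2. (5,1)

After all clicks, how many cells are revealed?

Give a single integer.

Answer: 7

Derivation:
Click 1 (5,3) count=2: revealed 1 new [(5,3)] -> total=1
Click 2 (5,1) count=0: revealed 6 new [(4,0) (4,1) (4,2) (5,0) (5,1) (5,2)] -> total=7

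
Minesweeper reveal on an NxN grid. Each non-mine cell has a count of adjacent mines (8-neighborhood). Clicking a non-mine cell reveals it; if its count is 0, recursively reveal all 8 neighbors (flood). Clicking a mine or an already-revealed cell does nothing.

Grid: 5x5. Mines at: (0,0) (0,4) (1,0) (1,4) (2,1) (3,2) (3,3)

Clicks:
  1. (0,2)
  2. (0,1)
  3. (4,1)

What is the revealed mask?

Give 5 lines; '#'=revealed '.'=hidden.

Click 1 (0,2) count=0: revealed 6 new [(0,1) (0,2) (0,3) (1,1) (1,2) (1,3)] -> total=6
Click 2 (0,1) count=2: revealed 0 new [(none)] -> total=6
Click 3 (4,1) count=1: revealed 1 new [(4,1)] -> total=7

Answer: .###.
.###.
.....
.....
.#...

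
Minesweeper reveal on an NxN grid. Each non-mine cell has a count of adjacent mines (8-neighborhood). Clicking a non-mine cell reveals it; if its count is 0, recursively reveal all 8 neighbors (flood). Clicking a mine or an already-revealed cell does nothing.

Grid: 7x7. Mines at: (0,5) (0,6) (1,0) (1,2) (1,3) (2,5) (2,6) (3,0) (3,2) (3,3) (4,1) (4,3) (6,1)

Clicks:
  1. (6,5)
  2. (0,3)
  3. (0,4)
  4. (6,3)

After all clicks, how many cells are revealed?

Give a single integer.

Click 1 (6,5) count=0: revealed 16 new [(3,4) (3,5) (3,6) (4,4) (4,5) (4,6) (5,2) (5,3) (5,4) (5,5) (5,6) (6,2) (6,3) (6,4) (6,5) (6,6)] -> total=16
Click 2 (0,3) count=2: revealed 1 new [(0,3)] -> total=17
Click 3 (0,4) count=2: revealed 1 new [(0,4)] -> total=18
Click 4 (6,3) count=0: revealed 0 new [(none)] -> total=18

Answer: 18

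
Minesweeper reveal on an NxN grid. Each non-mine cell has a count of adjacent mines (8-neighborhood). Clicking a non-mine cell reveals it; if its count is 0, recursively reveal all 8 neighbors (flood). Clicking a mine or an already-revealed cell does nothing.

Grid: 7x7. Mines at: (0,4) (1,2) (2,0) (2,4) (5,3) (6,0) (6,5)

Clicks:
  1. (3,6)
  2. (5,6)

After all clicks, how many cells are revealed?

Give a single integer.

Click 1 (3,6) count=0: revealed 15 new [(0,5) (0,6) (1,5) (1,6) (2,5) (2,6) (3,4) (3,5) (3,6) (4,4) (4,5) (4,6) (5,4) (5,5) (5,6)] -> total=15
Click 2 (5,6) count=1: revealed 0 new [(none)] -> total=15

Answer: 15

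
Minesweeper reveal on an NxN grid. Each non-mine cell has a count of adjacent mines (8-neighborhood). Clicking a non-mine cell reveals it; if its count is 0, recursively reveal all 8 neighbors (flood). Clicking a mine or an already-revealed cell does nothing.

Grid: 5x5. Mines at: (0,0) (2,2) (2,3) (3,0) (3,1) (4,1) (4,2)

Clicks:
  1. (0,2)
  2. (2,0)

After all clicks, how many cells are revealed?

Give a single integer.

Answer: 9

Derivation:
Click 1 (0,2) count=0: revealed 8 new [(0,1) (0,2) (0,3) (0,4) (1,1) (1,2) (1,3) (1,4)] -> total=8
Click 2 (2,0) count=2: revealed 1 new [(2,0)] -> total=9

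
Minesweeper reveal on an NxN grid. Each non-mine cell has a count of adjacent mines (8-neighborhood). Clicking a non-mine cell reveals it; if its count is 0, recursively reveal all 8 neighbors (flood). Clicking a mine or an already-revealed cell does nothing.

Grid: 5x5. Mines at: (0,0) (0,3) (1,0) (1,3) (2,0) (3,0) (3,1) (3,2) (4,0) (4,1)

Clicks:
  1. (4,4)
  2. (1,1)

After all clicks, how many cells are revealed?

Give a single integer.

Click 1 (4,4) count=0: revealed 6 new [(2,3) (2,4) (3,3) (3,4) (4,3) (4,4)] -> total=6
Click 2 (1,1) count=3: revealed 1 new [(1,1)] -> total=7

Answer: 7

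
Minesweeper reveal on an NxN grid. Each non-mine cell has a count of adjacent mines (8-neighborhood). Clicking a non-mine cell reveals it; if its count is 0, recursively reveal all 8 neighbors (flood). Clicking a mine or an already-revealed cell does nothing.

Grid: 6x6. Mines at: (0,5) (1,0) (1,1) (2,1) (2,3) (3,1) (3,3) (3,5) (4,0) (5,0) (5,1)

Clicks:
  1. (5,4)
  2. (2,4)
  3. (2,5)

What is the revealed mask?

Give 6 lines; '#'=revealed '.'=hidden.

Answer: ......
......
....##
......
..####
..####

Derivation:
Click 1 (5,4) count=0: revealed 8 new [(4,2) (4,3) (4,4) (4,5) (5,2) (5,3) (5,4) (5,5)] -> total=8
Click 2 (2,4) count=3: revealed 1 new [(2,4)] -> total=9
Click 3 (2,5) count=1: revealed 1 new [(2,5)] -> total=10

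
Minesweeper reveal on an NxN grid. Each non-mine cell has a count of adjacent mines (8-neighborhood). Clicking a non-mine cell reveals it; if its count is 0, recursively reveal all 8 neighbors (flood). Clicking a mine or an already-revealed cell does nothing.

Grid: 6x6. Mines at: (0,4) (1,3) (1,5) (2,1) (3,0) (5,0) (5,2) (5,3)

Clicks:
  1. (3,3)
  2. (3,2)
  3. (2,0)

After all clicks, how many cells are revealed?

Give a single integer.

Click 1 (3,3) count=0: revealed 14 new [(2,2) (2,3) (2,4) (2,5) (3,2) (3,3) (3,4) (3,5) (4,2) (4,3) (4,4) (4,5) (5,4) (5,5)] -> total=14
Click 2 (3,2) count=1: revealed 0 new [(none)] -> total=14
Click 3 (2,0) count=2: revealed 1 new [(2,0)] -> total=15

Answer: 15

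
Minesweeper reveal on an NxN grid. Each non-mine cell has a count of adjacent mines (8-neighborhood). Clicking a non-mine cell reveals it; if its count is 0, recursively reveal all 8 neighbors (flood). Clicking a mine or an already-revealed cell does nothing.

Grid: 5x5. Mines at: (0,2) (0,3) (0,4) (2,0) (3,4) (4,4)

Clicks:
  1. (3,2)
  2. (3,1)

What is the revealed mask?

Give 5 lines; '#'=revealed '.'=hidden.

Answer: .....
.###.
.###.
####.
####.

Derivation:
Click 1 (3,2) count=0: revealed 14 new [(1,1) (1,2) (1,3) (2,1) (2,2) (2,3) (3,0) (3,1) (3,2) (3,3) (4,0) (4,1) (4,2) (4,3)] -> total=14
Click 2 (3,1) count=1: revealed 0 new [(none)] -> total=14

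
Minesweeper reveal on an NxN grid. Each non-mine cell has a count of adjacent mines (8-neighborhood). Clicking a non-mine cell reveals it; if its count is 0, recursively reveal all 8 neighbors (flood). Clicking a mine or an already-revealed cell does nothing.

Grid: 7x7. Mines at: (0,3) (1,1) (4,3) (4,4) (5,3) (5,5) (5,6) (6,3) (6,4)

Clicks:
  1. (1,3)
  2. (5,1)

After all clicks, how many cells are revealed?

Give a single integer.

Answer: 16

Derivation:
Click 1 (1,3) count=1: revealed 1 new [(1,3)] -> total=1
Click 2 (5,1) count=0: revealed 15 new [(2,0) (2,1) (2,2) (3,0) (3,1) (3,2) (4,0) (4,1) (4,2) (5,0) (5,1) (5,2) (6,0) (6,1) (6,2)] -> total=16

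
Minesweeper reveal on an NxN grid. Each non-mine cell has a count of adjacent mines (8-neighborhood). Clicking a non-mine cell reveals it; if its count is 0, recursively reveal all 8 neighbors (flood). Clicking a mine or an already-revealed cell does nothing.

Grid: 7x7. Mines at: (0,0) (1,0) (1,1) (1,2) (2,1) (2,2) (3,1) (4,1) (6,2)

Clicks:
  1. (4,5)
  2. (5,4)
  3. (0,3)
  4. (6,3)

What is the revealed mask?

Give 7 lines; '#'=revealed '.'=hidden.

Answer: ...####
...####
...####
..#####
..#####
..#####
...####

Derivation:
Click 1 (4,5) count=0: revealed 31 new [(0,3) (0,4) (0,5) (0,6) (1,3) (1,4) (1,5) (1,6) (2,3) (2,4) (2,5) (2,6) (3,2) (3,3) (3,4) (3,5) (3,6) (4,2) (4,3) (4,4) (4,5) (4,6) (5,2) (5,3) (5,4) (5,5) (5,6) (6,3) (6,4) (6,5) (6,6)] -> total=31
Click 2 (5,4) count=0: revealed 0 new [(none)] -> total=31
Click 3 (0,3) count=1: revealed 0 new [(none)] -> total=31
Click 4 (6,3) count=1: revealed 0 new [(none)] -> total=31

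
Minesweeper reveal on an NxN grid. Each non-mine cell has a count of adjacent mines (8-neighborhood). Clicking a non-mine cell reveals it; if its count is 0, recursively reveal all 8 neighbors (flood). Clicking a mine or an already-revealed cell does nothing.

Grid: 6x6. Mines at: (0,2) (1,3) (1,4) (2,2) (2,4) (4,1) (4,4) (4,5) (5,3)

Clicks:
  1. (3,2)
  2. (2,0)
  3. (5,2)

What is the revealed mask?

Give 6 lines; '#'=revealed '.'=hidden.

Click 1 (3,2) count=2: revealed 1 new [(3,2)] -> total=1
Click 2 (2,0) count=0: revealed 8 new [(0,0) (0,1) (1,0) (1,1) (2,0) (2,1) (3,0) (3,1)] -> total=9
Click 3 (5,2) count=2: revealed 1 new [(5,2)] -> total=10

Answer: ##....
##....
##....
###...
......
..#...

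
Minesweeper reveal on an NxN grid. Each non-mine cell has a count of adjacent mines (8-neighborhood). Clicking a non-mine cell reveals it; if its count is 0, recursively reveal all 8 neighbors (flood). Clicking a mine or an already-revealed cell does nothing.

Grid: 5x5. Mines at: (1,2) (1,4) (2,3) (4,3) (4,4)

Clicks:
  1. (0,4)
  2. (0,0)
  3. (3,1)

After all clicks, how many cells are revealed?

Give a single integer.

Click 1 (0,4) count=1: revealed 1 new [(0,4)] -> total=1
Click 2 (0,0) count=0: revealed 13 new [(0,0) (0,1) (1,0) (1,1) (2,0) (2,1) (2,2) (3,0) (3,1) (3,2) (4,0) (4,1) (4,2)] -> total=14
Click 3 (3,1) count=0: revealed 0 new [(none)] -> total=14

Answer: 14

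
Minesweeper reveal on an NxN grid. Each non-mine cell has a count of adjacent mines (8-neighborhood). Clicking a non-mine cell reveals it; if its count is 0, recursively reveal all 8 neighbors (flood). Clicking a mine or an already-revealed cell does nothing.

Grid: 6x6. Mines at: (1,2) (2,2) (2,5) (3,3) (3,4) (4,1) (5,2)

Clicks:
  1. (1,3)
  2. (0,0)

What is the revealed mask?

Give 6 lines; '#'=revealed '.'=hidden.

Click 1 (1,3) count=2: revealed 1 new [(1,3)] -> total=1
Click 2 (0,0) count=0: revealed 8 new [(0,0) (0,1) (1,0) (1,1) (2,0) (2,1) (3,0) (3,1)] -> total=9

Answer: ##....
##.#..
##....
##....
......
......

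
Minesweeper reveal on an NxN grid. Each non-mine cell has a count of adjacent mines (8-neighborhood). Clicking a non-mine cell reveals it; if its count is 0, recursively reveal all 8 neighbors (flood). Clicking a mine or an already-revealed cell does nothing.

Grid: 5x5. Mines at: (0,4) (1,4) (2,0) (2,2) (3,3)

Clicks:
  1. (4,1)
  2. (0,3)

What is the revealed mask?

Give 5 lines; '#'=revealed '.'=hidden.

Answer: ...#.
.....
.....
###..
###..

Derivation:
Click 1 (4,1) count=0: revealed 6 new [(3,0) (3,1) (3,2) (4,0) (4,1) (4,2)] -> total=6
Click 2 (0,3) count=2: revealed 1 new [(0,3)] -> total=7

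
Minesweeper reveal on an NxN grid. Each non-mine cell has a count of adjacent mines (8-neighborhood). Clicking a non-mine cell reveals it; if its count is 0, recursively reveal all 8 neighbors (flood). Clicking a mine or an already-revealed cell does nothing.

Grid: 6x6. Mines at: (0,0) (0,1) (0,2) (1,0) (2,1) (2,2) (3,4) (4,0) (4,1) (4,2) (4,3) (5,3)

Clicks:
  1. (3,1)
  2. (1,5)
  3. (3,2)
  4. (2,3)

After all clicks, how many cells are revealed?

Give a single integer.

Answer: 11

Derivation:
Click 1 (3,1) count=5: revealed 1 new [(3,1)] -> total=1
Click 2 (1,5) count=0: revealed 9 new [(0,3) (0,4) (0,5) (1,3) (1,4) (1,5) (2,3) (2,4) (2,5)] -> total=10
Click 3 (3,2) count=5: revealed 1 new [(3,2)] -> total=11
Click 4 (2,3) count=2: revealed 0 new [(none)] -> total=11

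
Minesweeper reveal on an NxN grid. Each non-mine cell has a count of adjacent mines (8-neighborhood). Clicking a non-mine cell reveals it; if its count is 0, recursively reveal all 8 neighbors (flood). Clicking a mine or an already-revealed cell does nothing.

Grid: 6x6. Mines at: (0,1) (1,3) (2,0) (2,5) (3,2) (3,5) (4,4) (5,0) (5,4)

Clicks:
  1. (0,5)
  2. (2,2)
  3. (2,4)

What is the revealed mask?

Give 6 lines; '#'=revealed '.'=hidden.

Answer: ....##
....##
..#.#.
......
......
......

Derivation:
Click 1 (0,5) count=0: revealed 4 new [(0,4) (0,5) (1,4) (1,5)] -> total=4
Click 2 (2,2) count=2: revealed 1 new [(2,2)] -> total=5
Click 3 (2,4) count=3: revealed 1 new [(2,4)] -> total=6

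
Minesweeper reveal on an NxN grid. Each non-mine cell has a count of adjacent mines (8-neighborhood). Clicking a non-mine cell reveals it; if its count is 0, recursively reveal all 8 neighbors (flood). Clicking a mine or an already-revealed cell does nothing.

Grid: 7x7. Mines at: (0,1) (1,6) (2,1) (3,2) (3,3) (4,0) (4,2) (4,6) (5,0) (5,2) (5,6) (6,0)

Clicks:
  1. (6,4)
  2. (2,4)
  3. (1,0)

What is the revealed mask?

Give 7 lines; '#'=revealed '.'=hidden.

Answer: .......
#......
....#..
.......
...###.
...###.
...###.

Derivation:
Click 1 (6,4) count=0: revealed 9 new [(4,3) (4,4) (4,5) (5,3) (5,4) (5,5) (6,3) (6,4) (6,5)] -> total=9
Click 2 (2,4) count=1: revealed 1 new [(2,4)] -> total=10
Click 3 (1,0) count=2: revealed 1 new [(1,0)] -> total=11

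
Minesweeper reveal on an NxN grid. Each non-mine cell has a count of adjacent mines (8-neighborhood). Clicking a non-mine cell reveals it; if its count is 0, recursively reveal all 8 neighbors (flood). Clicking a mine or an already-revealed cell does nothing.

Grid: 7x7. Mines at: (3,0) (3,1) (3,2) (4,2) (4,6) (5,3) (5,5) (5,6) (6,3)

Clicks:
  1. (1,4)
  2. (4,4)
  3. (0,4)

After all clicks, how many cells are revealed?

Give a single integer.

Click 1 (1,4) count=0: revealed 28 new [(0,0) (0,1) (0,2) (0,3) (0,4) (0,5) (0,6) (1,0) (1,1) (1,2) (1,3) (1,4) (1,5) (1,6) (2,0) (2,1) (2,2) (2,3) (2,4) (2,5) (2,6) (3,3) (3,4) (3,5) (3,6) (4,3) (4,4) (4,5)] -> total=28
Click 2 (4,4) count=2: revealed 0 new [(none)] -> total=28
Click 3 (0,4) count=0: revealed 0 new [(none)] -> total=28

Answer: 28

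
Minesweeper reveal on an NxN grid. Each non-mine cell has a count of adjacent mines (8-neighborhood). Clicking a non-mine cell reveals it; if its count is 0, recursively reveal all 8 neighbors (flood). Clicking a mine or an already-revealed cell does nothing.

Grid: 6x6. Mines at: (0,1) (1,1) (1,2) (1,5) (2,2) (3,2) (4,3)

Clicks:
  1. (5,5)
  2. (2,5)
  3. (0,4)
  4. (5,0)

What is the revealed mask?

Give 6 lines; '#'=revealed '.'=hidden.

Click 1 (5,5) count=0: revealed 8 new [(2,4) (2,5) (3,4) (3,5) (4,4) (4,5) (5,4) (5,5)] -> total=8
Click 2 (2,5) count=1: revealed 0 new [(none)] -> total=8
Click 3 (0,4) count=1: revealed 1 new [(0,4)] -> total=9
Click 4 (5,0) count=0: revealed 10 new [(2,0) (2,1) (3,0) (3,1) (4,0) (4,1) (4,2) (5,0) (5,1) (5,2)] -> total=19

Answer: ....#.
......
##..##
##..##
###.##
###.##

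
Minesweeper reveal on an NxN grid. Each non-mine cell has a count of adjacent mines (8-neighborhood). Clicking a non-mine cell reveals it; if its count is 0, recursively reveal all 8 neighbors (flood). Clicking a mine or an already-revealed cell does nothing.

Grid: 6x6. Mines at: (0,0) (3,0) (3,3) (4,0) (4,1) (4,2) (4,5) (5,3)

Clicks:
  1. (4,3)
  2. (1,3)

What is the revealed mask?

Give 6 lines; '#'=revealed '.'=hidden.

Click 1 (4,3) count=3: revealed 1 new [(4,3)] -> total=1
Click 2 (1,3) count=0: revealed 17 new [(0,1) (0,2) (0,3) (0,4) (0,5) (1,1) (1,2) (1,3) (1,4) (1,5) (2,1) (2,2) (2,3) (2,4) (2,5) (3,4) (3,5)] -> total=18

Answer: .#####
.#####
.#####
....##
...#..
......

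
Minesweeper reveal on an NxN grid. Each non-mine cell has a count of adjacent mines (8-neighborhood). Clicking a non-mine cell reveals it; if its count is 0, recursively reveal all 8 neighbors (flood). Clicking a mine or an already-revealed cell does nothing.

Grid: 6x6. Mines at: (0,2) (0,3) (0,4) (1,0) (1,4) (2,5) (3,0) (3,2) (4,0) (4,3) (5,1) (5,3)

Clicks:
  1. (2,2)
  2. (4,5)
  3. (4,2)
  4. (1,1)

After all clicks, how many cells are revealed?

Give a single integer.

Answer: 9

Derivation:
Click 1 (2,2) count=1: revealed 1 new [(2,2)] -> total=1
Click 2 (4,5) count=0: revealed 6 new [(3,4) (3,5) (4,4) (4,5) (5,4) (5,5)] -> total=7
Click 3 (4,2) count=4: revealed 1 new [(4,2)] -> total=8
Click 4 (1,1) count=2: revealed 1 new [(1,1)] -> total=9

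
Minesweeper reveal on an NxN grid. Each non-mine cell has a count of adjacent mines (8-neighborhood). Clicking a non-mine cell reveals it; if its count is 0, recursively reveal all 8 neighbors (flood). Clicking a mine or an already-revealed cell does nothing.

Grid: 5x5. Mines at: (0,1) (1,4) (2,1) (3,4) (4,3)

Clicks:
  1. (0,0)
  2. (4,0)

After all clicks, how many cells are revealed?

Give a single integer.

Answer: 7

Derivation:
Click 1 (0,0) count=1: revealed 1 new [(0,0)] -> total=1
Click 2 (4,0) count=0: revealed 6 new [(3,0) (3,1) (3,2) (4,0) (4,1) (4,2)] -> total=7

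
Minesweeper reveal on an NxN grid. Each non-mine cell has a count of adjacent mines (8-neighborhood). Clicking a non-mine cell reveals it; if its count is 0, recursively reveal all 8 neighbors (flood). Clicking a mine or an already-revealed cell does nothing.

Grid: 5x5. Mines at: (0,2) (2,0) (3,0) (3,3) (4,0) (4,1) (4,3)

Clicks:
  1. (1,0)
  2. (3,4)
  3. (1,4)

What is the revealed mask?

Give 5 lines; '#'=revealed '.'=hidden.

Click 1 (1,0) count=1: revealed 1 new [(1,0)] -> total=1
Click 2 (3,4) count=2: revealed 1 new [(3,4)] -> total=2
Click 3 (1,4) count=0: revealed 6 new [(0,3) (0,4) (1,3) (1,4) (2,3) (2,4)] -> total=8

Answer: ...##
#..##
...##
....#
.....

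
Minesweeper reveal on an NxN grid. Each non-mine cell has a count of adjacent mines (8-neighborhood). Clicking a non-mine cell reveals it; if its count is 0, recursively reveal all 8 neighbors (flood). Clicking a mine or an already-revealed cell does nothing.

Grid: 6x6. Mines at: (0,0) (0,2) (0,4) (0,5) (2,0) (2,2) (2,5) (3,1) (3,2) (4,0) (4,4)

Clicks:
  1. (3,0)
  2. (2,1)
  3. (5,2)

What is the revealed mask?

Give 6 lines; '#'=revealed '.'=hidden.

Answer: ......
......
.#....
#.....
.###..
.###..

Derivation:
Click 1 (3,0) count=3: revealed 1 new [(3,0)] -> total=1
Click 2 (2,1) count=4: revealed 1 new [(2,1)] -> total=2
Click 3 (5,2) count=0: revealed 6 new [(4,1) (4,2) (4,3) (5,1) (5,2) (5,3)] -> total=8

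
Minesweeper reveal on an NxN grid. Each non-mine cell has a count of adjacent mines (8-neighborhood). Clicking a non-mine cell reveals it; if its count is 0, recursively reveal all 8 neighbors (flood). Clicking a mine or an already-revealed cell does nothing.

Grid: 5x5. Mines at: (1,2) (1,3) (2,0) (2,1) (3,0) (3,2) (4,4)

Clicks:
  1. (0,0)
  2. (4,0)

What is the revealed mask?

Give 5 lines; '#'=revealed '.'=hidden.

Answer: ##...
##...
.....
.....
#....

Derivation:
Click 1 (0,0) count=0: revealed 4 new [(0,0) (0,1) (1,0) (1,1)] -> total=4
Click 2 (4,0) count=1: revealed 1 new [(4,0)] -> total=5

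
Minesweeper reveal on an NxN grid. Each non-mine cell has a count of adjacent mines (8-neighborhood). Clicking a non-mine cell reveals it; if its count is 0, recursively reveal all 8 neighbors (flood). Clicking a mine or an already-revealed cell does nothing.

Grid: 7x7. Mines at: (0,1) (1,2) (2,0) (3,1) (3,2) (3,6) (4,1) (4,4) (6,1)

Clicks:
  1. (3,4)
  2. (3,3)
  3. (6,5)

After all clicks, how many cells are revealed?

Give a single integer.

Answer: 14

Derivation:
Click 1 (3,4) count=1: revealed 1 new [(3,4)] -> total=1
Click 2 (3,3) count=2: revealed 1 new [(3,3)] -> total=2
Click 3 (6,5) count=0: revealed 12 new [(4,5) (4,6) (5,2) (5,3) (5,4) (5,5) (5,6) (6,2) (6,3) (6,4) (6,5) (6,6)] -> total=14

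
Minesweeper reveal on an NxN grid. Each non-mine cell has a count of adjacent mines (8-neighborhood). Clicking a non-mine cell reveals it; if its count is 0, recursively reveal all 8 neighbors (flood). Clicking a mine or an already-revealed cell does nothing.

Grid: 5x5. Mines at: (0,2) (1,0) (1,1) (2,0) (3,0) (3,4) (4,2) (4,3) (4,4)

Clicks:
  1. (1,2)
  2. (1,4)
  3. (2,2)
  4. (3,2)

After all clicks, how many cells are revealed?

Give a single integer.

Answer: 9

Derivation:
Click 1 (1,2) count=2: revealed 1 new [(1,2)] -> total=1
Click 2 (1,4) count=0: revealed 6 new [(0,3) (0,4) (1,3) (1,4) (2,3) (2,4)] -> total=7
Click 3 (2,2) count=1: revealed 1 new [(2,2)] -> total=8
Click 4 (3,2) count=2: revealed 1 new [(3,2)] -> total=9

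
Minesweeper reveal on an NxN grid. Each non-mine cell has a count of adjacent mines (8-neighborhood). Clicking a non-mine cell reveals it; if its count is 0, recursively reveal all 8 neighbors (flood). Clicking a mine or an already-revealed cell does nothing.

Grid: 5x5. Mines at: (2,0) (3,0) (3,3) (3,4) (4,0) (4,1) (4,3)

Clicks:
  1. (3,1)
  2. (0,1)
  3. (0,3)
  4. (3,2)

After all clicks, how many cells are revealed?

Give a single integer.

Click 1 (3,1) count=4: revealed 1 new [(3,1)] -> total=1
Click 2 (0,1) count=0: revealed 14 new [(0,0) (0,1) (0,2) (0,3) (0,4) (1,0) (1,1) (1,2) (1,3) (1,4) (2,1) (2,2) (2,3) (2,4)] -> total=15
Click 3 (0,3) count=0: revealed 0 new [(none)] -> total=15
Click 4 (3,2) count=3: revealed 1 new [(3,2)] -> total=16

Answer: 16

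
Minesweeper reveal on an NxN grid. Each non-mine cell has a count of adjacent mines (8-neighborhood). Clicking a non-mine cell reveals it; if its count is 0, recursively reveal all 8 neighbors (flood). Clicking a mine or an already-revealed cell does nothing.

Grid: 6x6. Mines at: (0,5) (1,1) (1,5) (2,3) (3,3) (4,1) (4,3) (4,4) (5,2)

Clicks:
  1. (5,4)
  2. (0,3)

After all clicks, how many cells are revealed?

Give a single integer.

Click 1 (5,4) count=2: revealed 1 new [(5,4)] -> total=1
Click 2 (0,3) count=0: revealed 6 new [(0,2) (0,3) (0,4) (1,2) (1,3) (1,4)] -> total=7

Answer: 7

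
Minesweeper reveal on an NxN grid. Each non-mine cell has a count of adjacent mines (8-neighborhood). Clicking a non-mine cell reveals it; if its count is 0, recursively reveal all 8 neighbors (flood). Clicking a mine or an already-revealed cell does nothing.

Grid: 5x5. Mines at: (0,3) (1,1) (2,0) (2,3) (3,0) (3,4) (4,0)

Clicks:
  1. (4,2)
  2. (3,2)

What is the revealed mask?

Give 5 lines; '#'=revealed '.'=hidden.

Click 1 (4,2) count=0: revealed 6 new [(3,1) (3,2) (3,3) (4,1) (4,2) (4,3)] -> total=6
Click 2 (3,2) count=1: revealed 0 new [(none)] -> total=6

Answer: .....
.....
.....
.###.
.###.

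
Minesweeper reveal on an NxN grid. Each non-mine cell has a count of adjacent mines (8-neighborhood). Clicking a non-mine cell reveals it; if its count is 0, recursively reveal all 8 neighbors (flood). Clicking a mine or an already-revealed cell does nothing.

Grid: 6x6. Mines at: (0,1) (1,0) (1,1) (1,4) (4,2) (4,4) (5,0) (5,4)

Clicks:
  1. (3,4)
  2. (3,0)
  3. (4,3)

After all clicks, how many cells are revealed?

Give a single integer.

Answer: 8

Derivation:
Click 1 (3,4) count=1: revealed 1 new [(3,4)] -> total=1
Click 2 (3,0) count=0: revealed 6 new [(2,0) (2,1) (3,0) (3,1) (4,0) (4,1)] -> total=7
Click 3 (4,3) count=3: revealed 1 new [(4,3)] -> total=8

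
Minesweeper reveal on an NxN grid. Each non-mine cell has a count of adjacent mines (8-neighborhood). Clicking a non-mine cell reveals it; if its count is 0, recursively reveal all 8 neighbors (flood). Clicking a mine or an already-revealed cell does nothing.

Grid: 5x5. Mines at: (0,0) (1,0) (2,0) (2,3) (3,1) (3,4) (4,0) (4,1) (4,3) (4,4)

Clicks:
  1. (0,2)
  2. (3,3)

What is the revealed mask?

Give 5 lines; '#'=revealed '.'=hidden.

Click 1 (0,2) count=0: revealed 8 new [(0,1) (0,2) (0,3) (0,4) (1,1) (1,2) (1,3) (1,4)] -> total=8
Click 2 (3,3) count=4: revealed 1 new [(3,3)] -> total=9

Answer: .####
.####
.....
...#.
.....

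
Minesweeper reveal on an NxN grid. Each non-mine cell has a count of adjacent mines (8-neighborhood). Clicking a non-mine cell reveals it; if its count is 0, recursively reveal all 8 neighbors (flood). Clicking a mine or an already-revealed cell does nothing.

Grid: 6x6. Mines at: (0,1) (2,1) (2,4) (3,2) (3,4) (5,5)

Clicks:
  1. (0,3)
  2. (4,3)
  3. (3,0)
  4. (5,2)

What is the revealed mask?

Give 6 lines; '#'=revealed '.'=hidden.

Click 1 (0,3) count=0: revealed 8 new [(0,2) (0,3) (0,4) (0,5) (1,2) (1,3) (1,4) (1,5)] -> total=8
Click 2 (4,3) count=2: revealed 1 new [(4,3)] -> total=9
Click 3 (3,0) count=1: revealed 1 new [(3,0)] -> total=10
Click 4 (5,2) count=0: revealed 10 new [(3,1) (4,0) (4,1) (4,2) (4,4) (5,0) (5,1) (5,2) (5,3) (5,4)] -> total=20

Answer: ..####
..####
......
##....
#####.
#####.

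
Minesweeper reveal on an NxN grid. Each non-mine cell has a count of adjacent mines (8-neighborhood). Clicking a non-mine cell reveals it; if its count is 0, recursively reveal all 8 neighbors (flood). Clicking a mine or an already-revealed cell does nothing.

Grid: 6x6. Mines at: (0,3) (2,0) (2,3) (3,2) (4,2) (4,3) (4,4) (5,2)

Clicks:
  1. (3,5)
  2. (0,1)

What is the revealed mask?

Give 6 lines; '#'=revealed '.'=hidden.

Click 1 (3,5) count=1: revealed 1 new [(3,5)] -> total=1
Click 2 (0,1) count=0: revealed 6 new [(0,0) (0,1) (0,2) (1,0) (1,1) (1,2)] -> total=7

Answer: ###...
###...
......
.....#
......
......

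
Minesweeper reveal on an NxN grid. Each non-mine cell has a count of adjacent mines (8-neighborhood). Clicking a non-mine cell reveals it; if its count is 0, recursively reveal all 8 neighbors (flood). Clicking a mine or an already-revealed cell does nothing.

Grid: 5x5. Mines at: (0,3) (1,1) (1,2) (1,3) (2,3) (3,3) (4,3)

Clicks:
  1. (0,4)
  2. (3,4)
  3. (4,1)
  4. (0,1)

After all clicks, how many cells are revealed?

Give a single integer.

Answer: 12

Derivation:
Click 1 (0,4) count=2: revealed 1 new [(0,4)] -> total=1
Click 2 (3,4) count=3: revealed 1 new [(3,4)] -> total=2
Click 3 (4,1) count=0: revealed 9 new [(2,0) (2,1) (2,2) (3,0) (3,1) (3,2) (4,0) (4,1) (4,2)] -> total=11
Click 4 (0,1) count=2: revealed 1 new [(0,1)] -> total=12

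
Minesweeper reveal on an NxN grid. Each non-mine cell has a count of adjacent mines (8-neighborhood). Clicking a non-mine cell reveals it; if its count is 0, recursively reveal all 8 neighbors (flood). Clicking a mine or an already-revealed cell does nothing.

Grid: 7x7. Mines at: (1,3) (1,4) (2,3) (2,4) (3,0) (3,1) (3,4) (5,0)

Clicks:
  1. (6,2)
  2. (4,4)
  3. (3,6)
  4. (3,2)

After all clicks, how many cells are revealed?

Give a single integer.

Click 1 (6,2) count=0: revealed 26 new [(0,5) (0,6) (1,5) (1,6) (2,5) (2,6) (3,5) (3,6) (4,1) (4,2) (4,3) (4,4) (4,5) (4,6) (5,1) (5,2) (5,3) (5,4) (5,5) (5,6) (6,1) (6,2) (6,3) (6,4) (6,5) (6,6)] -> total=26
Click 2 (4,4) count=1: revealed 0 new [(none)] -> total=26
Click 3 (3,6) count=0: revealed 0 new [(none)] -> total=26
Click 4 (3,2) count=2: revealed 1 new [(3,2)] -> total=27

Answer: 27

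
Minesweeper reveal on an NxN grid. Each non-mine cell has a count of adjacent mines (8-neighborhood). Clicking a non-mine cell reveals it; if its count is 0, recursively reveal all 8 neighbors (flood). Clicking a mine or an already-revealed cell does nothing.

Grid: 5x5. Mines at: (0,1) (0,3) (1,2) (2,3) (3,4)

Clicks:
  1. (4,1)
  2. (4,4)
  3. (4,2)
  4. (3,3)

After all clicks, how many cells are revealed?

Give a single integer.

Click 1 (4,1) count=0: revealed 13 new [(1,0) (1,1) (2,0) (2,1) (2,2) (3,0) (3,1) (3,2) (3,3) (4,0) (4,1) (4,2) (4,3)] -> total=13
Click 2 (4,4) count=1: revealed 1 new [(4,4)] -> total=14
Click 3 (4,2) count=0: revealed 0 new [(none)] -> total=14
Click 4 (3,3) count=2: revealed 0 new [(none)] -> total=14

Answer: 14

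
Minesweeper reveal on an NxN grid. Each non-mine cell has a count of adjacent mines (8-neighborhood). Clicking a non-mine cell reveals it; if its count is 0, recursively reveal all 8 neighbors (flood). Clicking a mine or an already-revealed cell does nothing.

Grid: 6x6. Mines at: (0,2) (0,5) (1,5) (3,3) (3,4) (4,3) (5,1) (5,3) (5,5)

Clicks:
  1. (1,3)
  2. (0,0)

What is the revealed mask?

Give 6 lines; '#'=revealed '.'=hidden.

Answer: ##....
####..
###...
###...
###...
......

Derivation:
Click 1 (1,3) count=1: revealed 1 new [(1,3)] -> total=1
Click 2 (0,0) count=0: revealed 14 new [(0,0) (0,1) (1,0) (1,1) (1,2) (2,0) (2,1) (2,2) (3,0) (3,1) (3,2) (4,0) (4,1) (4,2)] -> total=15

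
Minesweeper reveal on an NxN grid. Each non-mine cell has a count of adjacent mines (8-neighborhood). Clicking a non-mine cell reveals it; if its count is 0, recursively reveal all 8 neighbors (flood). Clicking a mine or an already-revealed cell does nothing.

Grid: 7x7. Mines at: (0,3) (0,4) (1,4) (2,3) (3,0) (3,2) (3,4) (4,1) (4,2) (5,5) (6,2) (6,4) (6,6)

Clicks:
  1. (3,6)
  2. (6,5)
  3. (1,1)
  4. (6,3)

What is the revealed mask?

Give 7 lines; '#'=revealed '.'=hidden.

Answer: ###..##
###..##
###..##
.....##
.....##
.......
...#.#.

Derivation:
Click 1 (3,6) count=0: revealed 10 new [(0,5) (0,6) (1,5) (1,6) (2,5) (2,6) (3,5) (3,6) (4,5) (4,6)] -> total=10
Click 2 (6,5) count=3: revealed 1 new [(6,5)] -> total=11
Click 3 (1,1) count=0: revealed 9 new [(0,0) (0,1) (0,2) (1,0) (1,1) (1,2) (2,0) (2,1) (2,2)] -> total=20
Click 4 (6,3) count=2: revealed 1 new [(6,3)] -> total=21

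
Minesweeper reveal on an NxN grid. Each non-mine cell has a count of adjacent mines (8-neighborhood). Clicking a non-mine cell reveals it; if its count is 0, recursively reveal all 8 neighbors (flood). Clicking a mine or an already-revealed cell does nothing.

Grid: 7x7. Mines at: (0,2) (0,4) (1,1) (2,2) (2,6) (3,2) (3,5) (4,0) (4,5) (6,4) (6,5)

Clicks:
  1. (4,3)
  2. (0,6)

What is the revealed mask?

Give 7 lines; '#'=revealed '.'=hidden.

Answer: .....##
.....##
.......
.......
...#...
.......
.......

Derivation:
Click 1 (4,3) count=1: revealed 1 new [(4,3)] -> total=1
Click 2 (0,6) count=0: revealed 4 new [(0,5) (0,6) (1,5) (1,6)] -> total=5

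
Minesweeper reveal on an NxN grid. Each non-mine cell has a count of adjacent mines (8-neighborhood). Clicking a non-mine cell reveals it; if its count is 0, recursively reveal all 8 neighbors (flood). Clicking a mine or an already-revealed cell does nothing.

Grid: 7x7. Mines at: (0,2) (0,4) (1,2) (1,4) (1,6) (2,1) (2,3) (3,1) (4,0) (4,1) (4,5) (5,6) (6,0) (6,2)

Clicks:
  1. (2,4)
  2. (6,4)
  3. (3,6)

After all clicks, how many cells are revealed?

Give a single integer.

Answer: 8

Derivation:
Click 1 (2,4) count=2: revealed 1 new [(2,4)] -> total=1
Click 2 (6,4) count=0: revealed 6 new [(5,3) (5,4) (5,5) (6,3) (6,4) (6,5)] -> total=7
Click 3 (3,6) count=1: revealed 1 new [(3,6)] -> total=8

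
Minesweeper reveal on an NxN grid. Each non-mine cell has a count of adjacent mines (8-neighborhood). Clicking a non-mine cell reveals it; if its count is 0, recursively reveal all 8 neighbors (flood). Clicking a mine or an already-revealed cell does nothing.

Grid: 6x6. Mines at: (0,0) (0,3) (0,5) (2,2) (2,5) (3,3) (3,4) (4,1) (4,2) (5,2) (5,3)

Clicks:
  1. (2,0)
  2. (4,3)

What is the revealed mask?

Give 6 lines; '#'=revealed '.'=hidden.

Click 1 (2,0) count=0: revealed 6 new [(1,0) (1,1) (2,0) (2,1) (3,0) (3,1)] -> total=6
Click 2 (4,3) count=5: revealed 1 new [(4,3)] -> total=7

Answer: ......
##....
##....
##....
...#..
......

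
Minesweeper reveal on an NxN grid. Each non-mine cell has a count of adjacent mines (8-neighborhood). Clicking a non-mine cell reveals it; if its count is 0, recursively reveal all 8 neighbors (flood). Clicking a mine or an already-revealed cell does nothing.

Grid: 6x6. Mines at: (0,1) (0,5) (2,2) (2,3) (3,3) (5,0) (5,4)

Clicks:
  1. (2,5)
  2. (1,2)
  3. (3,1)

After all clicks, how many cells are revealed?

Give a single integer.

Answer: 10

Derivation:
Click 1 (2,5) count=0: revealed 8 new [(1,4) (1,5) (2,4) (2,5) (3,4) (3,5) (4,4) (4,5)] -> total=8
Click 2 (1,2) count=3: revealed 1 new [(1,2)] -> total=9
Click 3 (3,1) count=1: revealed 1 new [(3,1)] -> total=10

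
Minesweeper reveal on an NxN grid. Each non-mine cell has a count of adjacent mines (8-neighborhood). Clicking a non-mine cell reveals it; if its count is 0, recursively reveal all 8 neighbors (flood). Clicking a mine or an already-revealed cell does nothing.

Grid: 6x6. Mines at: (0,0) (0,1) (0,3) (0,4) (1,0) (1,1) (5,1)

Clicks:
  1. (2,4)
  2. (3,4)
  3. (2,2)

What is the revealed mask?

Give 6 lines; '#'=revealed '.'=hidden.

Click 1 (2,4) count=0: revealed 26 new [(1,2) (1,3) (1,4) (1,5) (2,0) (2,1) (2,2) (2,3) (2,4) (2,5) (3,0) (3,1) (3,2) (3,3) (3,4) (3,5) (4,0) (4,1) (4,2) (4,3) (4,4) (4,5) (5,2) (5,3) (5,4) (5,5)] -> total=26
Click 2 (3,4) count=0: revealed 0 new [(none)] -> total=26
Click 3 (2,2) count=1: revealed 0 new [(none)] -> total=26

Answer: ......
..####
######
######
######
..####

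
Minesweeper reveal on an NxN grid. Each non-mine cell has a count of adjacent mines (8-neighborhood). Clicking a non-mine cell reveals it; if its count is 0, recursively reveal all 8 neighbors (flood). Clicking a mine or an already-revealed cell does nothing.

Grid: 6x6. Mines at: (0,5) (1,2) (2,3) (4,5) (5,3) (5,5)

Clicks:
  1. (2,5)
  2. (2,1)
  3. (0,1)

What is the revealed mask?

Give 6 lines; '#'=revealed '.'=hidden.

Click 1 (2,5) count=0: revealed 6 new [(1,4) (1,5) (2,4) (2,5) (3,4) (3,5)] -> total=6
Click 2 (2,1) count=1: revealed 1 new [(2,1)] -> total=7
Click 3 (0,1) count=1: revealed 1 new [(0,1)] -> total=8

Answer: .#....
....##
.#..##
....##
......
......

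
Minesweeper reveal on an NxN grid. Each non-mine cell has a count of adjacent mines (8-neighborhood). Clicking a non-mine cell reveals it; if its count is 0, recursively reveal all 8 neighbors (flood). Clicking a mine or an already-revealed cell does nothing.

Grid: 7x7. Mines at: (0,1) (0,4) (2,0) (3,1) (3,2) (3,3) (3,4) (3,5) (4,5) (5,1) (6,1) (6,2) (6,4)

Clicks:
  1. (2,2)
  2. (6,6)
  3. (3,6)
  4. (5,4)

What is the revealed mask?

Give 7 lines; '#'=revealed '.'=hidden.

Click 1 (2,2) count=3: revealed 1 new [(2,2)] -> total=1
Click 2 (6,6) count=0: revealed 4 new [(5,5) (5,6) (6,5) (6,6)] -> total=5
Click 3 (3,6) count=2: revealed 1 new [(3,6)] -> total=6
Click 4 (5,4) count=2: revealed 1 new [(5,4)] -> total=7

Answer: .......
.......
..#....
......#
.......
....###
.....##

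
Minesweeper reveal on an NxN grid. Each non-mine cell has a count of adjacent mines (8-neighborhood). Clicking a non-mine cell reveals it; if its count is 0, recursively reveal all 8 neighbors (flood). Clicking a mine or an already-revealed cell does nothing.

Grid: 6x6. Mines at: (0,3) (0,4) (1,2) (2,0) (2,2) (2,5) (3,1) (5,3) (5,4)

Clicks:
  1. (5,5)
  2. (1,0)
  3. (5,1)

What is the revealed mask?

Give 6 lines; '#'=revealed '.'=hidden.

Answer: ......
#.....
......
......
###...
###..#

Derivation:
Click 1 (5,5) count=1: revealed 1 new [(5,5)] -> total=1
Click 2 (1,0) count=1: revealed 1 new [(1,0)] -> total=2
Click 3 (5,1) count=0: revealed 6 new [(4,0) (4,1) (4,2) (5,0) (5,1) (5,2)] -> total=8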